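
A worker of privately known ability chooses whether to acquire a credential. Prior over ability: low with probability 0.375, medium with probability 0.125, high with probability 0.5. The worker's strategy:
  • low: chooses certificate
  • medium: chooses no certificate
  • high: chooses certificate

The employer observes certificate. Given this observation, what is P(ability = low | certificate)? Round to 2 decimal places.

P(certificate) = 0.375·1 + 0.125·0 + 0.5·1 = 0.875
P(low | certificate) = (0.375·1) / 0.875 = 0.375 / 0.875 = 0.428571

0.43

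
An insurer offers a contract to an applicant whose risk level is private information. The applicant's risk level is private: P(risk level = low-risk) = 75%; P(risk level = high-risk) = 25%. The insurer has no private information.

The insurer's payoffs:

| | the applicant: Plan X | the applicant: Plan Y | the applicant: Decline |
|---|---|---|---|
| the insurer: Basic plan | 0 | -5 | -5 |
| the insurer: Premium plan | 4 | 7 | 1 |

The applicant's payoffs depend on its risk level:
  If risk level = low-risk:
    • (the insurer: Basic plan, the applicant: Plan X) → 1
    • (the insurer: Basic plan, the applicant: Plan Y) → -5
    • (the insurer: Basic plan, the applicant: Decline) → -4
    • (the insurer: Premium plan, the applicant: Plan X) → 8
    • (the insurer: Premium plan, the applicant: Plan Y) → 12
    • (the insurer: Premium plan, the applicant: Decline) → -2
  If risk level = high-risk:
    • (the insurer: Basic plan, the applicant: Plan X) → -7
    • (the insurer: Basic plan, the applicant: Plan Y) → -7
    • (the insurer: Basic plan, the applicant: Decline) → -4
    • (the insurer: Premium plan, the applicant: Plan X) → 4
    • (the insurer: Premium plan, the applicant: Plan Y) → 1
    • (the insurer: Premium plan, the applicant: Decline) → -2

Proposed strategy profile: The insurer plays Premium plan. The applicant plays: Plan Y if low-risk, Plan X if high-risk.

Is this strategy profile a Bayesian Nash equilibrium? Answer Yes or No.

Yes

The insurer plays Premium plan: E[Premium plan] = 0.75·(7) + 0.25·(4) = 6.25; E[Basic plan] = -3.75. Best-responding. ✓
The applicant (risk level low-risk), facing Premium plan: Plan X gives 8, Plan Y gives 12, Decline gives -2. Proposed Plan Y is best. ✓
The applicant (risk level high-risk), facing Premium plan: Plan X gives 4, Plan Y gives 1, Decline gives -2. Proposed Plan X is best. ✓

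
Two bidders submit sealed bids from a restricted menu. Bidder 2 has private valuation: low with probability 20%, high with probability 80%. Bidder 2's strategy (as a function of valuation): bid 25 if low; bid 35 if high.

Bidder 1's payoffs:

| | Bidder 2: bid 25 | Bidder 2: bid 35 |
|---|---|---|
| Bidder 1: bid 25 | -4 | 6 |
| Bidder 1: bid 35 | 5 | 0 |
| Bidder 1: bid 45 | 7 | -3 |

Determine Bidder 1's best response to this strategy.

E[bid 25] = 0.2·(-4) + 0.8·(6) = 4
E[bid 35] = 0.2·(5) + 0.8·(0) = 1
E[bid 45] = 0.2·(7) + 0.8·(-3) = -1
Best response: bid 25 (4 is the largest).

bid 25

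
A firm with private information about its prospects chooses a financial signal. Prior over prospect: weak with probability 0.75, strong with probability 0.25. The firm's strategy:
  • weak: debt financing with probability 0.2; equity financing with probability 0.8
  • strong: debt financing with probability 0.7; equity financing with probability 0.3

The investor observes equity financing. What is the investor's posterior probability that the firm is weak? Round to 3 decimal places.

0.889

P(equity financing) = 0.75·0.8 + 0.25·0.3 = 0.675
P(weak | equity financing) = (0.75·0.8) / 0.675 = 0.6 / 0.675 = 0.888889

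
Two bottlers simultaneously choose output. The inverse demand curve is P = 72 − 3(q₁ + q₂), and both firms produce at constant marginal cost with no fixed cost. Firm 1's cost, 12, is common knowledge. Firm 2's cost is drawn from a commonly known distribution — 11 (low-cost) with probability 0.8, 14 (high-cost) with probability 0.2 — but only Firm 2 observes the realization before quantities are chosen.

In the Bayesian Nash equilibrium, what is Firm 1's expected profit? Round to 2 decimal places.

Each type of Firm 2 best-responds to q₁; Firm 1 best-responds to the expected q₂ over Firm 2's types.
Firm 2 with cost c maximizes (72 − 3(q₁+q₂) − c)·q₂, giving q₂(c) = (72 − c − 3q₁)/6.
E[c₂] = 0.8·11 + 0.2·14 = 11.6
Firm 1's FOC against E[q₂] yields q₁ = (72 − 2·12 + E[c₂])/9 = (72 − 24 + 11.6)/9 = 6.62222.
E[P] = 72 − 3·(q₁ + E[q₂]) = 31.8667; Firm 1's expected profit = (E[P] − 12)·q₁ = (31.8667 − 12)·6.62222 = 131.561.

131.56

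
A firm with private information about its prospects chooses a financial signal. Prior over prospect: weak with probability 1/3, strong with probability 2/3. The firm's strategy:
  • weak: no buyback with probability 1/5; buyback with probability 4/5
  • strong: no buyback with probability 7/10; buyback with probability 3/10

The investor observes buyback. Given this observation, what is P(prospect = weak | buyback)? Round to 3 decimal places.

Apply Bayes' rule using the sender's strategy as the likelihood.
P(buyback) = (1/3)·(4/5) + (2/3)·(3/10) = 7/15
P(weak | buyback) = ((1/3)·(4/5)) / (7/15) = (4/15) / (7/15) = 4/7

0.571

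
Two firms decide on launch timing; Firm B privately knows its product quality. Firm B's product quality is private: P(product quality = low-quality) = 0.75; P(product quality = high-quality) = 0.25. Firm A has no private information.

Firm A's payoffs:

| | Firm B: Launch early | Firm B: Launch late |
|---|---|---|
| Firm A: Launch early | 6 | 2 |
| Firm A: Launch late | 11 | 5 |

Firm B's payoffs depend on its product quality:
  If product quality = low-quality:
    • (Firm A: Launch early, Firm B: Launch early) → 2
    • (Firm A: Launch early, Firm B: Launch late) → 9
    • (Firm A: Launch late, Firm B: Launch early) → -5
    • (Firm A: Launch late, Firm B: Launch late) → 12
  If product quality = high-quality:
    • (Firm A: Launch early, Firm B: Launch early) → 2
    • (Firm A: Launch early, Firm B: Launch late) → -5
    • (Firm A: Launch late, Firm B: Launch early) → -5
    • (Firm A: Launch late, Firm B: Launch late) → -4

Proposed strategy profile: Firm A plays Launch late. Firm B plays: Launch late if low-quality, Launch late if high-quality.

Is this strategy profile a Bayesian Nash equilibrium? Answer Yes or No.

Firm A plays Launch late: E[Launch late] = 0.75·(5) + 0.25·(5) = 5; E[Launch early] = 2. Best-responding. ✓
Firm B (product quality low-quality), facing Launch late: Launch early gives -5, Launch late gives 12. Proposed Launch late is best. ✓
Firm B (product quality high-quality), facing Launch late: Launch early gives -5, Launch late gives -4. Proposed Launch late is best. ✓

Yes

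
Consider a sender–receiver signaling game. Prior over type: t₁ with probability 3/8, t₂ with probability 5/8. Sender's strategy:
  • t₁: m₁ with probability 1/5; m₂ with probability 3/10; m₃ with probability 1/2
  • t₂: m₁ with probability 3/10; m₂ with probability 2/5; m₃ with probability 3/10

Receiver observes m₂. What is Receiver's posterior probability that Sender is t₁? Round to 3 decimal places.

0.310

P(m₂) = (3/8)·(3/10) + (5/8)·(2/5) = 29/80
P(t₁ | m₂) = ((3/8)·(3/10)) / (29/80) = (9/80) / (29/80) = 9/29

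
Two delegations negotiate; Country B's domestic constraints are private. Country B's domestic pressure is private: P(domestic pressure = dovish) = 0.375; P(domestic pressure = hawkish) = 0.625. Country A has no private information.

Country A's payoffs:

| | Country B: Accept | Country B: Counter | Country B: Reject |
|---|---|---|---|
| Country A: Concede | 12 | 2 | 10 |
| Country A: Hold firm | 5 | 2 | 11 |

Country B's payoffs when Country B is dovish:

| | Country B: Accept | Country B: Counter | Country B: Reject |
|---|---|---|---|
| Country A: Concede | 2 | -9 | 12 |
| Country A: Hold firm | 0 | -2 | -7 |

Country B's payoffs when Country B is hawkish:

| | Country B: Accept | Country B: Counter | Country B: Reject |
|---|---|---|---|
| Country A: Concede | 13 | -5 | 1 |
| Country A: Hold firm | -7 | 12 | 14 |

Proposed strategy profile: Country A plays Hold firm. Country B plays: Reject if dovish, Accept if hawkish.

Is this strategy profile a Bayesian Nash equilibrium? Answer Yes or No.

Country A plays Hold firm: E[Hold firm] = 0.375·(11) + 0.625·(5) = 7.25; E[Concede] = 11.25. Not best-responding. ✗
Country B (domestic pressure dovish), facing Hold firm: Accept gives 0, Counter gives -2, Reject gives -7. Proposed Reject is not best — profitable deviation exists. ✗
Country B (domestic pressure hawkish), facing Hold firm: Accept gives -7, Counter gives 12, Reject gives 14. Proposed Accept is not best — profitable deviation exists. ✗

No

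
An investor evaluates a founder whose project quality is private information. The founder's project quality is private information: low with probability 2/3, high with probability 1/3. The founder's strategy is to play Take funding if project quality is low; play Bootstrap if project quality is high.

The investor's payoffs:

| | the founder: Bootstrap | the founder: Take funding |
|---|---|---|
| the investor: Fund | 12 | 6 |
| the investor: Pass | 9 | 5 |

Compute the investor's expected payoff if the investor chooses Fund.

E[Fund] = 2/3·6 + 1/3·12 = 4 + 4 = 8

8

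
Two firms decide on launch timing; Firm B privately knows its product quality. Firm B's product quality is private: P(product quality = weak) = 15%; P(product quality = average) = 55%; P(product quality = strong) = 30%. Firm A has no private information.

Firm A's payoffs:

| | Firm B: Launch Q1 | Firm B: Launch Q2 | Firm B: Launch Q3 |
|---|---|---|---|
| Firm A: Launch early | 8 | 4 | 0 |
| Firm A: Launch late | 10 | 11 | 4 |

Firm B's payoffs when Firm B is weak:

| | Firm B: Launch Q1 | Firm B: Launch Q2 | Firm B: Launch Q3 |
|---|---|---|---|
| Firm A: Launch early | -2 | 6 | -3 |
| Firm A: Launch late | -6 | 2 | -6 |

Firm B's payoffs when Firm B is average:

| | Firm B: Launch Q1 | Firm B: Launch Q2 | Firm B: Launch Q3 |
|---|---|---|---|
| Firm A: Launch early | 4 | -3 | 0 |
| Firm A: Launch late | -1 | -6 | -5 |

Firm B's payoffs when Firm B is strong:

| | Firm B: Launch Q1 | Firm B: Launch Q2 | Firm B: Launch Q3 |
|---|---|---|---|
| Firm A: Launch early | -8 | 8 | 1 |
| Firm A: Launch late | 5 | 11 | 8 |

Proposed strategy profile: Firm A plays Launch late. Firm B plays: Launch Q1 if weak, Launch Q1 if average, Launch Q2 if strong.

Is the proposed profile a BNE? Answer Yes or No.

A profile is a BNE iff every type of every player is best-responding given beliefs about the other side.
Firm A plays Launch late: E[Launch late] = 0.15·(10) + 0.55·(10) + 0.3·(11) = 10.3; E[Launch early] = 6.8. Best-responding. ✓
Firm B (product quality weak), facing Launch late: Launch Q1 gives -6, Launch Q2 gives 2, Launch Q3 gives -6. Proposed Launch Q1 is not best — profitable deviation exists. ✗
Firm B (product quality average), facing Launch late: Launch Q1 gives -1, Launch Q2 gives -6, Launch Q3 gives -5. Proposed Launch Q1 is best. ✓
Firm B (product quality strong), facing Launch late: Launch Q1 gives 5, Launch Q2 gives 11, Launch Q3 gives 8. Proposed Launch Q2 is best. ✓

No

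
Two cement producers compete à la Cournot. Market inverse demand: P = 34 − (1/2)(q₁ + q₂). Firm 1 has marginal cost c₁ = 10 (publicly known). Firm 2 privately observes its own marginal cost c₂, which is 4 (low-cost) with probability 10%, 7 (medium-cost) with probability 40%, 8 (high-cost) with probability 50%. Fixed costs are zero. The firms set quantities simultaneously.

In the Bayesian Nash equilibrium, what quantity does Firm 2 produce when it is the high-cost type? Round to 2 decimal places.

18.93

Type-c best response for Firm 2: q₂(c) = (34 − c) − q₁/2.
Firm 1 maximizes expected profit; its first-order condition is 34 − q₁ − (1/2)E[q₂] − 10 = 0.
Substituting E[q₂] and solving: E[c₂] = 7.2, so q₁ = (34 − 2·10 + 7.2)/(3/2) = 14.1333.
q₂(high-cost) = (34 − 8 − (1/2)·14.1333) = 18.9333.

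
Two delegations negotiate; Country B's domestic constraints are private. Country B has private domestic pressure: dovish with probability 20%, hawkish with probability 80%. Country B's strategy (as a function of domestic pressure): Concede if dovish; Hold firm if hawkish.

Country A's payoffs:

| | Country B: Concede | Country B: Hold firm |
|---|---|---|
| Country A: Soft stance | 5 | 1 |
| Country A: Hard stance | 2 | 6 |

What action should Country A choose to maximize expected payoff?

Hard stance

Compute Country A's expected payoff for each action, taking the expectation over Country B's type.
E[Soft stance] = 0.2·(5) + 0.8·(1) = 1.8
E[Hard stance] = 0.2·(2) + 0.8·(6) = 5.2
Best response: Hard stance (5.2 is the largest).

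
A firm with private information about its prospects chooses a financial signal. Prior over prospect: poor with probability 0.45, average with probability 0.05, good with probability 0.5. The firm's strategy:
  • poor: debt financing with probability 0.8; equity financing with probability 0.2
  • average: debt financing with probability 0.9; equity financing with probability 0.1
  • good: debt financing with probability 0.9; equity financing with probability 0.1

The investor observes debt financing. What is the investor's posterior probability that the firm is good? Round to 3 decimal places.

0.526

Apply Bayes' rule using the sender's strategy as the likelihood.
P(debt financing) = 0.45·0.8 + 0.05·0.9 + 0.5·0.9 = 0.855
P(good | debt financing) = (0.5·0.9) / 0.855 = 0.45 / 0.855 = 0.526316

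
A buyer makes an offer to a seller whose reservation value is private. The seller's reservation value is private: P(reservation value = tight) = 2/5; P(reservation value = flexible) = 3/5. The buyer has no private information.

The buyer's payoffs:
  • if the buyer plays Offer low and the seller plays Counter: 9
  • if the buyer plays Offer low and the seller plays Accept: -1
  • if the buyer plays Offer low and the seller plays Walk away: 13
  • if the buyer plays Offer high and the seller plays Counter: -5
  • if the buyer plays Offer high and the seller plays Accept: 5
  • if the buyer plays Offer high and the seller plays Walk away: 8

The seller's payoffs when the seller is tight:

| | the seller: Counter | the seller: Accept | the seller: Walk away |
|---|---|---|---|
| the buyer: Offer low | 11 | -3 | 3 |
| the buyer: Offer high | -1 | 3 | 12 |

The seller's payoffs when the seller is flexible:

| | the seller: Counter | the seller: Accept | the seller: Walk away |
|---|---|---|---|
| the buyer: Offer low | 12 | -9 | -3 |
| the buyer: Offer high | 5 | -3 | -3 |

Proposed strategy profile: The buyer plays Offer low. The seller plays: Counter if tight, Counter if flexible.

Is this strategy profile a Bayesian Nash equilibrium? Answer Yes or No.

A profile is a BNE iff every type of every player is best-responding given beliefs about the other side.
The buyer plays Offer low: E[Offer low] = 2/5·(9) + 3/5·(9) = 9; E[Offer high] = -5. Best-responding. ✓
The seller (reservation value tight), facing Offer low: Counter gives 11, Accept gives -3, Walk away gives 3. Proposed Counter is best. ✓
The seller (reservation value flexible), facing Offer low: Counter gives 12, Accept gives -9, Walk away gives -3. Proposed Counter is best. ✓

Yes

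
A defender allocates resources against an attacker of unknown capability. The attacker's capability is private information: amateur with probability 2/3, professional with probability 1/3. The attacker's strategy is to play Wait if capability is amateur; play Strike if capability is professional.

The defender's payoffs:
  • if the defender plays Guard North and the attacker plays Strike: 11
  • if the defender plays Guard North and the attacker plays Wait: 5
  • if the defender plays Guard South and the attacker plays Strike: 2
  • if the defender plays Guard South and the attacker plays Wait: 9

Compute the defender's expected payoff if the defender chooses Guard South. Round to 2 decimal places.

6.67

E[Guard South] = 2/3·9 + 1/3·2 = 6 + 2/3 = 20/3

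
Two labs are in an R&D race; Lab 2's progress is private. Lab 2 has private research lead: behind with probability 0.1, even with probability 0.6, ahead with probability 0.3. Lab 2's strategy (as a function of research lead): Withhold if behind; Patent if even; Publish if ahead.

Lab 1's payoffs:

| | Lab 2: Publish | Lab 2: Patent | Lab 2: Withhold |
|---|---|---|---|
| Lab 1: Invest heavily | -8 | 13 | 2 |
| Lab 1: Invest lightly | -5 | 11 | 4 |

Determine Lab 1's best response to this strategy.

E[Invest heavily] = 0.1·(2) + 0.6·(13) + 0.3·(-8) = 5.6
E[Invest lightly] = 0.1·(4) + 0.6·(11) + 0.3·(-5) = 5.5
Best response: Invest heavily (5.6 is the largest).

Invest heavily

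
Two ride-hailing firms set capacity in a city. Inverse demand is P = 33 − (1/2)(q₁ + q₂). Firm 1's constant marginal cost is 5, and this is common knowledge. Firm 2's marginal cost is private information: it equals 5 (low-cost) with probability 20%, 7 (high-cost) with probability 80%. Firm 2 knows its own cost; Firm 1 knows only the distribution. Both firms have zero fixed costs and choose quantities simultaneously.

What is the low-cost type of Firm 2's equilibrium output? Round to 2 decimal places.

18.13

Firm 2 with cost c maximizes (33 − (1/2)(q₁+q₂) − c)·q₂, giving q₂(c) = (33 − c − (1/2)q₁).
E[c₂] = 0.2·5 + 0.8·7 = 6.6
Firm 1's FOC against E[q₂] yields q₁ = (33 − 2·5 + E[c₂])/(3/2) = (33 − 10 + 6.6)/(3/2) = 19.7333.
q₂(low-cost) = (33 − 5 − (1/2)·19.7333) = 18.1333.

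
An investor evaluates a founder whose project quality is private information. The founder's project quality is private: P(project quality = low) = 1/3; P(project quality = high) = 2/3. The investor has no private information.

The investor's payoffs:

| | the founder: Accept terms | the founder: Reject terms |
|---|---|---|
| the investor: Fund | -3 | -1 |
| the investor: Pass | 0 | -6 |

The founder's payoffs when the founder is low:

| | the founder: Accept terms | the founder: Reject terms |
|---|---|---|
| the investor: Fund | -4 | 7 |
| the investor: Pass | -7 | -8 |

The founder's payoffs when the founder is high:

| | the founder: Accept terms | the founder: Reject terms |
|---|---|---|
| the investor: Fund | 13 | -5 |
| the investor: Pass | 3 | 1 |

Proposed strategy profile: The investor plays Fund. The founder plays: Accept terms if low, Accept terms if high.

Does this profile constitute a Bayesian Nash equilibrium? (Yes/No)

The investor plays Fund: E[Fund] = 1/3·(-3) + 2/3·(-3) = -3; E[Pass] = 0. Not best-responding. ✗
The founder (project quality low), facing Fund: Accept terms gives -4, Reject terms gives 7. Proposed Accept terms is not best — profitable deviation exists. ✗
The founder (project quality high), facing Fund: Accept terms gives 13, Reject terms gives -5. Proposed Accept terms is best. ✓

No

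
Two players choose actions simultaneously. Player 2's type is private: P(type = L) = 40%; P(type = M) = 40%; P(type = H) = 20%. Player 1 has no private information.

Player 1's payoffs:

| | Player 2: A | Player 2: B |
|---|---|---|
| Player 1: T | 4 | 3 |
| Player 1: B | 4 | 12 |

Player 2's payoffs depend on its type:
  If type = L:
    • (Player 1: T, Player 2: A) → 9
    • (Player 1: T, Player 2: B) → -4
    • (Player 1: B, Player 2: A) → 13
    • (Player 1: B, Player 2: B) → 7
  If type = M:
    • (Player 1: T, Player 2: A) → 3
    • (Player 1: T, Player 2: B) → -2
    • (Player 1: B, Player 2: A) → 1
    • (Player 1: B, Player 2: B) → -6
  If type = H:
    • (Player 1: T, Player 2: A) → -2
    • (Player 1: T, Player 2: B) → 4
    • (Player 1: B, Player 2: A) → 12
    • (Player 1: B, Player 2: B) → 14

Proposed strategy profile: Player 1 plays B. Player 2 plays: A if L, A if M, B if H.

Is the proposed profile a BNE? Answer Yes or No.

Player 1 plays B: E[B] = 0.4·(4) + 0.4·(4) + 0.2·(12) = 5.6; E[T] = 3.8. Best-responding. ✓
Player 2 (type L), facing B: A gives 13, B gives 7. Proposed A is best. ✓
Player 2 (type M), facing B: A gives 1, B gives -6. Proposed A is best. ✓
Player 2 (type H), facing B: A gives 12, B gives 14. Proposed B is best. ✓

Yes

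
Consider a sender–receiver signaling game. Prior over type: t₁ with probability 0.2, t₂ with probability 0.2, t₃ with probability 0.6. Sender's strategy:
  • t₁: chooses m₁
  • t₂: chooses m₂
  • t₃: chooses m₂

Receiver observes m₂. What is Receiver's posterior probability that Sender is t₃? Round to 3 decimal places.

0.750

Apply Bayes' rule using the sender's strategy as the likelihood.
P(m₂) = 0.2·0 + 0.2·1 + 0.6·1 = 0.8
P(t₃ | m₂) = (0.6·1) / 0.8 = 0.6 / 0.8 = 0.75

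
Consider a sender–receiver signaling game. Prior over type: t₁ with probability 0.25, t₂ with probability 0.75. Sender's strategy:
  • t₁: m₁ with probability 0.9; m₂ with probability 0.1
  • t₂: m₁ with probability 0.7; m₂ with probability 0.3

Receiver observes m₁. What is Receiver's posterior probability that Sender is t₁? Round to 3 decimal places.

P(m₁) = 0.25·0.9 + 0.75·0.7 = 0.75
P(t₁ | m₁) = (0.25·0.9) / 0.75 = 0.225 / 0.75 = 0.3

0.300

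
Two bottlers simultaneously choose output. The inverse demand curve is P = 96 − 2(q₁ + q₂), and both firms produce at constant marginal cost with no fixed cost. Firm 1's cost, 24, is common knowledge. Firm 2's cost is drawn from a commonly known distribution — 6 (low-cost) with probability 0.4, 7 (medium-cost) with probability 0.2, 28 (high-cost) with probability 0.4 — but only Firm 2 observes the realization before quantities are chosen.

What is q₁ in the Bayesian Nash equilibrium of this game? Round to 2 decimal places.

10.50

Firm 2 with cost c maximizes (96 − 2(q₁+q₂) − c)·q₂, giving q₂(c) = (96 − c − 2q₁)/4.
E[c₂] = 0.4·6 + 0.2·7 + 0.4·28 = 15
Firm 1's FOC against E[q₂] yields q₁ = (96 − 2·24 + E[c₂])/6 = (96 − 48 + 15)/6 = 10.5.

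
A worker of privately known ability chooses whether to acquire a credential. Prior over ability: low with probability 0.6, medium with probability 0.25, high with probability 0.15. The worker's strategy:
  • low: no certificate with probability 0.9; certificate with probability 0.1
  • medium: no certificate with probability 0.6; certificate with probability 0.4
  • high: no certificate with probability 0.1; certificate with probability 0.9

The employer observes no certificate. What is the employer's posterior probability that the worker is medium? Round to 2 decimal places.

0.21

Apply Bayes' rule using the sender's strategy as the likelihood.
P(no certificate) = 0.6·0.9 + 0.25·0.6 + 0.15·0.1 = 0.705
P(medium | no certificate) = (0.25·0.6) / 0.705 = 0.15 / 0.705 = 0.212766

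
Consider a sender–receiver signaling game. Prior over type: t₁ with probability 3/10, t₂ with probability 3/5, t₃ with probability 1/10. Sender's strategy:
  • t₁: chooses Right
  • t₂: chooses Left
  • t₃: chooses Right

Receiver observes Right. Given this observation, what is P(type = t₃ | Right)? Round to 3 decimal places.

0.250

P(Right) = (3/10)·1 + (3/5)·0 + (1/10)·1 = 2/5
P(t₃ | Right) = ((1/10)·1) / (2/5) = (1/10) / (2/5) = 1/4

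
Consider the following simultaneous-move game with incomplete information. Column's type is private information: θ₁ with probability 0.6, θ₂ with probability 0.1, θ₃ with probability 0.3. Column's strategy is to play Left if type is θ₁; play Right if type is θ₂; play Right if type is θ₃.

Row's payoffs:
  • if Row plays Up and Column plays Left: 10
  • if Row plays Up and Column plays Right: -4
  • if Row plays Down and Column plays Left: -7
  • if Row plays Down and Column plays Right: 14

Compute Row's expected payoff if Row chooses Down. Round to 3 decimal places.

E[Down] = 0.6·(-7) + 0.1·14 + 0.3·14 = (-4.2) + 1.4 + 4.2 = 1.4

1.400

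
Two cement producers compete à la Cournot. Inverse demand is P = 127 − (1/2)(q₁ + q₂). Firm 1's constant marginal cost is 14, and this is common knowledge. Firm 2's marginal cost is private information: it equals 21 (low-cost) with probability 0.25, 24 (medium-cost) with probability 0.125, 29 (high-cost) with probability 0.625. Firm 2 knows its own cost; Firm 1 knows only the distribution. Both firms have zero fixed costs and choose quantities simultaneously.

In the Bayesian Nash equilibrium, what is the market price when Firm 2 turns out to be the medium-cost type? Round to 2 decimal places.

54.60

Firm 2 with cost c maximizes (127 − (1/2)(q₁+q₂) − c)·q₂, giving q₂(c) = (127 − c − (1/2)q₁).
E[c₂] = 0.25·21 + 0.125·24 + 0.625·29 = 26.375
Firm 1's FOC against E[q₂] yields q₁ = (127 − 2·14 + E[c₂])/(3/2) = (127 − 28 + 26.375)/(3/2) = 83.5833.
q₂(medium-cost) = 61.2083, so P = 127 − (1/2)·(83.5833 + 61.2083) = 54.6042.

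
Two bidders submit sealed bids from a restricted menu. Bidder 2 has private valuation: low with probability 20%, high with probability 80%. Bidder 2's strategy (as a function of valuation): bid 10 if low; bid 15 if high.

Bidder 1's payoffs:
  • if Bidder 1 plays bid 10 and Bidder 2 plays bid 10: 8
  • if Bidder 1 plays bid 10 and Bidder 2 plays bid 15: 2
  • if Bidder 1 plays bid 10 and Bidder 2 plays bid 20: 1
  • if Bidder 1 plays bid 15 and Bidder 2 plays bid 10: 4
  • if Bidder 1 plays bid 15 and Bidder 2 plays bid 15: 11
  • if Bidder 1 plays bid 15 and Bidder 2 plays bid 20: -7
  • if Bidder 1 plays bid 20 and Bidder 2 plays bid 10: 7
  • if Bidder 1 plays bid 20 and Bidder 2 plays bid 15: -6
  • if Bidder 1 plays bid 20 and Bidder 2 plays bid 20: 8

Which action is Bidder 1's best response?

bid 15

E[bid 10] = 0.2·(8) + 0.8·(2) = 3.2
E[bid 15] = 0.2·(4) + 0.8·(11) = 9.6
E[bid 20] = 0.2·(7) + 0.8·(-6) = -3.4
Best response: bid 15 (9.6 is the largest).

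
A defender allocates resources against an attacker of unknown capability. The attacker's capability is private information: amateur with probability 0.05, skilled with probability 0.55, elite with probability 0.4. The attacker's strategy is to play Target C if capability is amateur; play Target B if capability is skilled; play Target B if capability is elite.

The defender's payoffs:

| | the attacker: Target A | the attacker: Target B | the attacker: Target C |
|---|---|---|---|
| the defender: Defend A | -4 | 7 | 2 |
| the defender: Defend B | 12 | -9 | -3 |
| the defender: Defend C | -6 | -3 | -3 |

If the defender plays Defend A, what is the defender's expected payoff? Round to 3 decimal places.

6.750

E[Defend A] = 0.05·2 + 0.55·7 + 0.4·7 = 0.1 + 3.85 + 2.8 = 6.75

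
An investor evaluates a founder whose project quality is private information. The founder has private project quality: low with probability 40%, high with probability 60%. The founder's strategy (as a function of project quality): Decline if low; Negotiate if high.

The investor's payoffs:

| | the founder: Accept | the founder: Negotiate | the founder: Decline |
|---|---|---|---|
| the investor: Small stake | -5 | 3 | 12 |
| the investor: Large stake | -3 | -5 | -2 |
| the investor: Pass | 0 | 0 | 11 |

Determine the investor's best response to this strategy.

Small stake

Compute the investor's expected payoff for each action, taking the expectation over the founder's type.
E[Small stake] = 0.4·(12) + 0.6·(3) = 6.6
E[Large stake] = 0.4·(-2) + 0.6·(-5) = -3.8
E[Pass] = 0.4·(11) + 0.6·(0) = 4.4
Best response: Small stake (6.6 is the largest).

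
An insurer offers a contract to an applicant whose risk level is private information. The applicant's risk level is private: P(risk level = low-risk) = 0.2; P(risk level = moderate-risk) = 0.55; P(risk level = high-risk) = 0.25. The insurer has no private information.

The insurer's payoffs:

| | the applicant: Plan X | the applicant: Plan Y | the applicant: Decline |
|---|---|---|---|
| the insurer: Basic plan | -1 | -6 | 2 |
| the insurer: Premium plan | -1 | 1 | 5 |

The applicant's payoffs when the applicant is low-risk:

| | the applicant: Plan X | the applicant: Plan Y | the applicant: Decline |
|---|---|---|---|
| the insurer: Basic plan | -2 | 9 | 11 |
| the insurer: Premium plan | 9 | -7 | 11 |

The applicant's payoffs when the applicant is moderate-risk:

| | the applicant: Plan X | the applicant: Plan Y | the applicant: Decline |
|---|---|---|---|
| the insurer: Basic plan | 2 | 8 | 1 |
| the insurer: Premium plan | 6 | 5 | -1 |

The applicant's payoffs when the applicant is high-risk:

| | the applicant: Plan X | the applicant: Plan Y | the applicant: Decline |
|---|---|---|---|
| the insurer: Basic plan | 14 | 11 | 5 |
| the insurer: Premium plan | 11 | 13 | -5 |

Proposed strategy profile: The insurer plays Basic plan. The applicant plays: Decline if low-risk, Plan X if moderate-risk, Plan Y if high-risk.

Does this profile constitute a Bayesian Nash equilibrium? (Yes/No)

The insurer plays Basic plan: E[Basic plan] = 0.2·(2) + 0.55·(-1) + 0.25·(-6) = -1.65; E[Premium plan] = 0.7. Not best-responding. ✗
The applicant (risk level low-risk), facing Basic plan: Plan X gives -2, Plan Y gives 9, Decline gives 11. Proposed Decline is best. ✓
The applicant (risk level moderate-risk), facing Basic plan: Plan X gives 2, Plan Y gives 8, Decline gives 1. Proposed Plan X is not best — profitable deviation exists. ✗
The applicant (risk level high-risk), facing Basic plan: Plan X gives 14, Plan Y gives 11, Decline gives 5. Proposed Plan Y is not best — profitable deviation exists. ✗

No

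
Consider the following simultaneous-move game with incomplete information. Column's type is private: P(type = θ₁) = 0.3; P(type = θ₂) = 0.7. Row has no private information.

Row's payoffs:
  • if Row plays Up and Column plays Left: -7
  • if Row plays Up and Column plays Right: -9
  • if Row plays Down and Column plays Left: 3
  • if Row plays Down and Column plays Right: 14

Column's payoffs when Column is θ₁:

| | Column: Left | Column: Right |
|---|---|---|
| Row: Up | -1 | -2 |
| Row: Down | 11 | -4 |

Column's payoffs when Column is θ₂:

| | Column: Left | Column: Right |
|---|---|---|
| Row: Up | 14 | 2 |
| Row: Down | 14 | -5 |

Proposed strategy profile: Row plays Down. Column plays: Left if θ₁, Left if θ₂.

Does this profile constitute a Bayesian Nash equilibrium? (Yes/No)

A profile is a BNE iff every type of every player is best-responding given beliefs about the other side.
Row plays Down: E[Down] = 0.3·(3) + 0.7·(3) = 3; E[Up] = -7. Best-responding. ✓
Column (type θ₁), facing Down: Left gives 11, Right gives -4. Proposed Left is best. ✓
Column (type θ₂), facing Down: Left gives 14, Right gives -5. Proposed Left is best. ✓

Yes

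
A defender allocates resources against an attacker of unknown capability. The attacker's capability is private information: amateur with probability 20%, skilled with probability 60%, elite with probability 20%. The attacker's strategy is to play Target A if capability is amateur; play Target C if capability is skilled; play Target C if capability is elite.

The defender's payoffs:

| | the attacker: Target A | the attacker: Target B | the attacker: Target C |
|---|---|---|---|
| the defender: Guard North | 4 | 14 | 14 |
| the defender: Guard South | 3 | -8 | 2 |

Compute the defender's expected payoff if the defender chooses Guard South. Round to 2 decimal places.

E[Guard South] = 0.2·3 + 0.6·2 + 0.2·2 = 0.6 + 1.2 + 0.4 = 2.2

2.20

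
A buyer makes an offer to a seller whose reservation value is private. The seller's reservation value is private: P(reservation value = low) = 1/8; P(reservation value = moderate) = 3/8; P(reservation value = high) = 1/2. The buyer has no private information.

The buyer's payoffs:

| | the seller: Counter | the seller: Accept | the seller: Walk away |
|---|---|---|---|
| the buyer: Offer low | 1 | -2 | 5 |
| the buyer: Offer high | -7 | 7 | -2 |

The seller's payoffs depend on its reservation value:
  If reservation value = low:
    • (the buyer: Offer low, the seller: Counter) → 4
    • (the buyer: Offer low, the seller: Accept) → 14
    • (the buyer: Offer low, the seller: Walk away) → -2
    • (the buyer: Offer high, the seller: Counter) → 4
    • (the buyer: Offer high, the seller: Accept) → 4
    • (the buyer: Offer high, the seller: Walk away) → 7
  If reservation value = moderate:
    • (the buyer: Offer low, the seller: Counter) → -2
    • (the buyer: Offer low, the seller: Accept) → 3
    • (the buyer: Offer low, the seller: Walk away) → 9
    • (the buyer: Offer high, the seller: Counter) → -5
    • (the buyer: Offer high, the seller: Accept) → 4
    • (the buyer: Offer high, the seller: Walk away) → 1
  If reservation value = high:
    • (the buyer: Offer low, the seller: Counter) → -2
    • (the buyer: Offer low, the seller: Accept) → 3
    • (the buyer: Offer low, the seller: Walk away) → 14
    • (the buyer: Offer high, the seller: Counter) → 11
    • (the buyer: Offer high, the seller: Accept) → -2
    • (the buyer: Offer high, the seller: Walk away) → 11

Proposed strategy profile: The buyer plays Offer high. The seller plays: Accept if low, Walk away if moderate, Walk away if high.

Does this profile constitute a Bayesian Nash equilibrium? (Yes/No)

No

The buyer plays Offer high: E[Offer high] = 1/8·(7) + 3/8·(-2) + 1/2·(-2) = -7/8; E[Offer low] = 33/8. Not best-responding. ✗
The seller (reservation value low), facing Offer high: Counter gives 4, Accept gives 4, Walk away gives 7. Proposed Accept is not best — profitable deviation exists. ✗
The seller (reservation value moderate), facing Offer high: Counter gives -5, Accept gives 4, Walk away gives 1. Proposed Walk away is not best — profitable deviation exists. ✗
The seller (reservation value high), facing Offer high: Counter gives 11, Accept gives -2, Walk away gives 11. Proposed Walk away is best. ✓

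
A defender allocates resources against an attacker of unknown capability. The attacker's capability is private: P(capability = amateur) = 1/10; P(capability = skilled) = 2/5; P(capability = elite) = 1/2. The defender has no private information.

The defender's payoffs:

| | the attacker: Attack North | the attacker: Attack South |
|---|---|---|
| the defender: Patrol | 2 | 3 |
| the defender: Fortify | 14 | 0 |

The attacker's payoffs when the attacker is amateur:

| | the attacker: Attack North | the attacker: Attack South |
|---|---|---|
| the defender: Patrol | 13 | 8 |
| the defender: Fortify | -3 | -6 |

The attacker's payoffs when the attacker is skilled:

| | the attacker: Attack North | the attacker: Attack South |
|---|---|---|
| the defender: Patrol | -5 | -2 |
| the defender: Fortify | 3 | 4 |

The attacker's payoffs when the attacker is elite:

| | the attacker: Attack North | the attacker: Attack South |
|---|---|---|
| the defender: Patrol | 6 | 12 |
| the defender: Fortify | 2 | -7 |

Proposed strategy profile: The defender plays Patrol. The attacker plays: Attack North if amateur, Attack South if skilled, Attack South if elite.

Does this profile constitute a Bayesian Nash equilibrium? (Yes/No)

A profile is a BNE iff every type of every player is best-responding given beliefs about the other side.
The defender plays Patrol: E[Patrol] = 1/10·(2) + 2/5·(3) + 1/2·(3) = 29/10; E[Fortify] = 7/5. Best-responding. ✓
The attacker (capability amateur), facing Patrol: Attack North gives 13, Attack South gives 8. Proposed Attack North is best. ✓
The attacker (capability skilled), facing Patrol: Attack North gives -5, Attack South gives -2. Proposed Attack South is best. ✓
The attacker (capability elite), facing Patrol: Attack North gives 6, Attack South gives 12. Proposed Attack South is best. ✓

Yes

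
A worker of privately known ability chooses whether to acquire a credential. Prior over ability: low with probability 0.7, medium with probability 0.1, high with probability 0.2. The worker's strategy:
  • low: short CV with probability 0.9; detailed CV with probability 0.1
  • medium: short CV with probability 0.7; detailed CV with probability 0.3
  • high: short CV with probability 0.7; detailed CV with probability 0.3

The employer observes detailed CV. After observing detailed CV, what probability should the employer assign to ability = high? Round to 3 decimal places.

P(detailed CV) = 0.7·0.1 + 0.1·0.3 + 0.2·0.3 = 0.16
P(high | detailed CV) = (0.2·0.3) / 0.16 = 0.06 / 0.16 = 0.375

0.375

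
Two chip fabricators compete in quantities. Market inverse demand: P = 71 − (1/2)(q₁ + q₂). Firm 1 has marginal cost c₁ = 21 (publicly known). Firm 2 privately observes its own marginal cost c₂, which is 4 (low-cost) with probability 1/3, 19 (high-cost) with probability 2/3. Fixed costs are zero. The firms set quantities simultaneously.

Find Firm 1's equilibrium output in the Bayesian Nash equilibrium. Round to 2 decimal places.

28.67

Type-c best response for Firm 2: q₂(c) = (71 − c) − q₁/2.
Firm 1 maximizes expected profit; its first-order condition is 71 − q₁ − (1/2)E[q₂] − 21 = 0.
Substituting E[q₂] and solving: E[c₂] = 14, so q₁ = (71 − 2·21 + 14)/(3/2) = 28.6667.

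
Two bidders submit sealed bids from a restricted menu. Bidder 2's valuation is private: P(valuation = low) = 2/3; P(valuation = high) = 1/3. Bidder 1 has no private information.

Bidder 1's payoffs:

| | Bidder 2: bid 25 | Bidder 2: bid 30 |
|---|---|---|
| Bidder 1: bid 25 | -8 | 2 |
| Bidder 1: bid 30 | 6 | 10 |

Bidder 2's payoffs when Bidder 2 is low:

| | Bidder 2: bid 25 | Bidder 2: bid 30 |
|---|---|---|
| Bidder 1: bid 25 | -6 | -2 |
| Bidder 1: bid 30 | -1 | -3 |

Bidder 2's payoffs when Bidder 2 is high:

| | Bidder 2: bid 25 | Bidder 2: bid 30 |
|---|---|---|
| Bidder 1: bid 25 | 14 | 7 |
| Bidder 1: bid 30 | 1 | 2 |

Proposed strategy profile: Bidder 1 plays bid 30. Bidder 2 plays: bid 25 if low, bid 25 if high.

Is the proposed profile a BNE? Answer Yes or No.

No

A profile is a BNE iff every type of every player is best-responding given beliefs about the other side.
Bidder 1 plays bid 30: E[bid 30] = 2/3·(6) + 1/3·(6) = 6; E[bid 25] = -8. Best-responding. ✓
Bidder 2 (valuation low), facing bid 30: bid 25 gives -1, bid 30 gives -3. Proposed bid 25 is best. ✓
Bidder 2 (valuation high), facing bid 30: bid 25 gives 1, bid 30 gives 2. Proposed bid 25 is not best — profitable deviation exists. ✗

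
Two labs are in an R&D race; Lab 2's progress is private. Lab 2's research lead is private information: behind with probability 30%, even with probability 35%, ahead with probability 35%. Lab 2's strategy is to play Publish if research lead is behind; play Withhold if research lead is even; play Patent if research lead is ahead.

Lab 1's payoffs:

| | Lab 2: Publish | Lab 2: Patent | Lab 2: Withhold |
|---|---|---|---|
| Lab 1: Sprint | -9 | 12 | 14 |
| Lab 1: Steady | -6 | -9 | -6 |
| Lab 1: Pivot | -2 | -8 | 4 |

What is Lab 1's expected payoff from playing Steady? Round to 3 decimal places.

-7.050

Take the expectation over Lab 2's research lead, weighting each type's action by its prior probability.
E[Steady] = 0.3·(-6) + 0.35·(-6) + 0.35·(-9) = (-1.8) + (-2.1) + (-3.15) = -7.05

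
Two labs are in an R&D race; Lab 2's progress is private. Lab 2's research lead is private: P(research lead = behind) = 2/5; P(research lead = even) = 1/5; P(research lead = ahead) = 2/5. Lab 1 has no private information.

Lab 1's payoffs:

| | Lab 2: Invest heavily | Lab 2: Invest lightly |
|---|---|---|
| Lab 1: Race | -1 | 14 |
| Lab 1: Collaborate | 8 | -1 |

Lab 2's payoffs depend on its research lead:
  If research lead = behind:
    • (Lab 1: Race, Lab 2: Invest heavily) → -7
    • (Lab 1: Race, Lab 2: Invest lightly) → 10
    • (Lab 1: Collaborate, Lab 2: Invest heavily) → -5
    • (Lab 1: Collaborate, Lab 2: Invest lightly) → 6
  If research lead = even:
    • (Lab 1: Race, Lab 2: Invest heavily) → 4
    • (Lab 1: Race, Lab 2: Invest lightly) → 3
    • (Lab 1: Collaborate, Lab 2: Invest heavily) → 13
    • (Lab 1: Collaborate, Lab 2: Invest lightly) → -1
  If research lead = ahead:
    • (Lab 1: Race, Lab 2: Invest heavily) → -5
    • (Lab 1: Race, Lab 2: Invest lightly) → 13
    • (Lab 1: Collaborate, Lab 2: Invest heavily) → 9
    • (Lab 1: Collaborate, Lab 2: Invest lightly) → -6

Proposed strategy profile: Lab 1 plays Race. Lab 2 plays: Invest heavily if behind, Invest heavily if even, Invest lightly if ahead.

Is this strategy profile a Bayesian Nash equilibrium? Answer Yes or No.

No

A profile is a BNE iff every type of every player is best-responding given beliefs about the other side.
Lab 1 plays Race: E[Race] = 2/5·(-1) + 1/5·(-1) + 2/5·(14) = 5; E[Collaborate] = 22/5. Best-responding. ✓
Lab 2 (research lead behind), facing Race: Invest heavily gives -7, Invest lightly gives 10. Proposed Invest heavily is not best — profitable deviation exists. ✗
Lab 2 (research lead even), facing Race: Invest heavily gives 4, Invest lightly gives 3. Proposed Invest heavily is best. ✓
Lab 2 (research lead ahead), facing Race: Invest heavily gives -5, Invest lightly gives 13. Proposed Invest lightly is best. ✓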